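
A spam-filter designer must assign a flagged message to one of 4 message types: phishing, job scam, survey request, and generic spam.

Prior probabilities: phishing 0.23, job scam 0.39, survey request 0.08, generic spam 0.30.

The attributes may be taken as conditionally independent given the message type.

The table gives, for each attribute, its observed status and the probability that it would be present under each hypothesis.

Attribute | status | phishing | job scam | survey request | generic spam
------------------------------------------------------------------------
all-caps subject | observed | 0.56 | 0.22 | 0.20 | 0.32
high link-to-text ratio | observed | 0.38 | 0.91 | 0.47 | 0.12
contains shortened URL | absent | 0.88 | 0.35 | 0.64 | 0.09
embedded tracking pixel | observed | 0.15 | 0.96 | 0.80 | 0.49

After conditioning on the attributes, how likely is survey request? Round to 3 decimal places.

Multiply each prior by the joint likelihood of the attribute pattern (using 1 − P(present | H) for each absent attribute):
  phishing: 0.23 × 0.56 × 0.38 × (1 − 0.88) × 0.15 = 0.00088099
  job scam: 0.39 × 0.22 × 0.91 × (1 − 0.35) × 0.96 = 0.048721
  survey request: 0.08 × 0.20 × 0.47 × (1 − 0.64) × 0.80 = 0.0021658
  generic spam: 0.30 × 0.32 × 0.12 × (1 − 0.09) × 0.49 = 0.0051368
Marginal likelihood of the evidence = 0.056904.
P(survey request | evidence) = 0.0021658 / 0.056904 ≈ 0.038.

0.038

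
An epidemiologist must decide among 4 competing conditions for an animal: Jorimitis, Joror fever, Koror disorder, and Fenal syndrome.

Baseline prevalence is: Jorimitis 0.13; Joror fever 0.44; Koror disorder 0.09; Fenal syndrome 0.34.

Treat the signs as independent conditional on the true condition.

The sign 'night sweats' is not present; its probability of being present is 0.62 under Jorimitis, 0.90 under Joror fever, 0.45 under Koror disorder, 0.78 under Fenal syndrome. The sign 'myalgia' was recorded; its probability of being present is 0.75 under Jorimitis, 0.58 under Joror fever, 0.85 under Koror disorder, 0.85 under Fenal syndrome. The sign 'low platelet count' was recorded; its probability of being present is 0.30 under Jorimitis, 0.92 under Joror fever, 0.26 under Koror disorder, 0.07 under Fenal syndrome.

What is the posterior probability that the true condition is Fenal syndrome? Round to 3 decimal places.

0.089

For each hypothesis, the unnormalized posterior weight is prior × product of the sign likelihoods (using 1 − P(present | H) for each absent sign):
  Jorimitis: 0.13 × (1 − 0.62) × 0.75 × 0.30 = 0.011115
  Joror fever: 0.44 × (1 − 0.90) × 0.58 × 0.92 = 0.023478
  Koror disorder: 0.09 × (1 − 0.45) × 0.85 × 0.26 = 0.01094
  Fenal syndrome: 0.34 × (1 − 0.78) × 0.85 × 0.07 = 0.0044506
Normalizing constant Z = 0.011115 + 0.023478 + 0.01094 + 0.0044506 = 0.049984.
P(Fenal syndrome | evidence) = 0.0044506 / 0.049984 ≈ 0.089.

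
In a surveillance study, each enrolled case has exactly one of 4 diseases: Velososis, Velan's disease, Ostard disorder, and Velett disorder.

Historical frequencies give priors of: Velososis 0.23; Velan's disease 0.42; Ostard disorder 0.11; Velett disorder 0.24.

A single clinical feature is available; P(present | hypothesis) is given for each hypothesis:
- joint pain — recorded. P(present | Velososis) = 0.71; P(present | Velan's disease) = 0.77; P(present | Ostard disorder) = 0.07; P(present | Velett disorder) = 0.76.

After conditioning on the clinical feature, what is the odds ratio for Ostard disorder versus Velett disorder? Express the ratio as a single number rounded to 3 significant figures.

Unnormalized posterior weight (prior times the clinical feature likelihood) for each of the two hypotheses:
  Ostard disorder: 0.11 × 0.07 = 0.0077
  Velett disorder: 0.24 × 0.76 = 0.1824
Odds(Ostard disorder : Velett disorder) = 0.0077 / 0.1824 ≈ 0.0422.

0.0422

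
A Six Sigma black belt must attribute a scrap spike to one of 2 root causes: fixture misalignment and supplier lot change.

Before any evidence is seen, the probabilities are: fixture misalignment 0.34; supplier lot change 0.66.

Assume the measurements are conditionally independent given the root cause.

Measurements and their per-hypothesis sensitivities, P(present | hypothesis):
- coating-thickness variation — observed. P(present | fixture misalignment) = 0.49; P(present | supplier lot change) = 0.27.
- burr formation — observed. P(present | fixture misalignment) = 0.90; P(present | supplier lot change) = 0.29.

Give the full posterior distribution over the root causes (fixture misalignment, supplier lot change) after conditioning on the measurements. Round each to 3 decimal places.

For each hypothesis, the unnormalized posterior weight is prior × product of the measurement likelihoods:
  fixture misalignment: 0.34 × 0.49 × 0.90 = 0.14994
  supplier lot change: 0.66 × 0.27 × 0.29 = 0.051678
The unnormalized weights sum to 0.20162.
P(fixture misalignment | evidence) = 0.14994 / 0.20162 ≈ 0.744
P(supplier lot change | evidence) = 0.051678 / 0.20162 ≈ 0.256

0.744, 0.256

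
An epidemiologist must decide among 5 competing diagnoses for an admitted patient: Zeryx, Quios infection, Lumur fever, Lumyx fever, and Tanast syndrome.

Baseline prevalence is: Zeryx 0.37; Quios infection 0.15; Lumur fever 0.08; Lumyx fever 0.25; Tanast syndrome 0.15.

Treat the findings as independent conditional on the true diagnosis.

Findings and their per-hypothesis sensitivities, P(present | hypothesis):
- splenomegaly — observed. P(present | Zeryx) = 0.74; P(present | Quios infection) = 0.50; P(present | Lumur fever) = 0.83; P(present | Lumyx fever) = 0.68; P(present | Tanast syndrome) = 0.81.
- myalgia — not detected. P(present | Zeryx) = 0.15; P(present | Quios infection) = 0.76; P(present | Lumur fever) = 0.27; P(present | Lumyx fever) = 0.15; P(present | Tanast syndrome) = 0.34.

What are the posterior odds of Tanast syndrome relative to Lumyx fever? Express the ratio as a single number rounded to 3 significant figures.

The normalizing constant cancels in an odds ratio, so compute prior × likelihood for the two hypotheses only (using 1 − P(present | H) for each absent finding):
  Tanast syndrome: 0.15 × 0.81 × (1 − 0.34) = 0.08019
  Lumyx fever: 0.25 × 0.68 × (1 − 0.15) = 0.1445
Posterior odds = 0.08019 / 0.1445 ≈ 0.555.

0.555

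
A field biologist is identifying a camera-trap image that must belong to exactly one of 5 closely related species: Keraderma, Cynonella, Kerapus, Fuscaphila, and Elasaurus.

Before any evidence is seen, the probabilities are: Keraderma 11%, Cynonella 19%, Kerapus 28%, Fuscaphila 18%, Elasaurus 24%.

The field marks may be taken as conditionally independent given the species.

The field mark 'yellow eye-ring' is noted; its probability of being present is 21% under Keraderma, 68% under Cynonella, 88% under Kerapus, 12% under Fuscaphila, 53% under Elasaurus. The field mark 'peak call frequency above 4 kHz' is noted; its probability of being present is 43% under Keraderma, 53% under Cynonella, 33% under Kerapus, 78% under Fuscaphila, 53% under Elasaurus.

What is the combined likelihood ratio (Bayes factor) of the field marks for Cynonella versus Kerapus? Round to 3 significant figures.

1.24

Joint likelihood of the field mark pattern under each hypothesis:
  Cynonella: 0.68 × 0.53 = 0.3604
  Kerapus: 0.88 × 0.33 = 0.2904
Bayes factor = 0.3604 / 0.2904 ≈ 1.24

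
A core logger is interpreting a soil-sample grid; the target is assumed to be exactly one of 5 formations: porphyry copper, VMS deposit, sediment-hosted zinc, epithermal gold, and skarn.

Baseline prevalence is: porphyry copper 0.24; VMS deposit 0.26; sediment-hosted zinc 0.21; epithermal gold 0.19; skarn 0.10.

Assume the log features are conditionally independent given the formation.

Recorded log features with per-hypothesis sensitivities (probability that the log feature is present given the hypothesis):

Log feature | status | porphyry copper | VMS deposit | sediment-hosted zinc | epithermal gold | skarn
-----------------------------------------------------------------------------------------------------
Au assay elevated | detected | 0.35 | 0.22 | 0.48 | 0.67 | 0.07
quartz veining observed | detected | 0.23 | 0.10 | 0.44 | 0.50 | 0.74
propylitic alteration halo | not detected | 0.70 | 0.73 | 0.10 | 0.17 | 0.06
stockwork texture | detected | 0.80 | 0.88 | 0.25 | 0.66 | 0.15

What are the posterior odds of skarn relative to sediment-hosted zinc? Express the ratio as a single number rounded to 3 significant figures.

0.0732

Unnormalized posterior weight (prior times the log feature likelihoods) for each of the two hypotheses (using 1 − P(present | H) for each absent log feature):
  skarn: 0.10 × 0.07 × 0.74 × (1 − 0.06) × 0.15 = 0.00073038
  sediment-hosted zinc: 0.21 × 0.48 × 0.44 × (1 − 0.10) × 0.25 = 0.0099792
Odds(skarn : sediment-hosted zinc) = 0.00073038 / 0.0099792 ≈ 0.0732.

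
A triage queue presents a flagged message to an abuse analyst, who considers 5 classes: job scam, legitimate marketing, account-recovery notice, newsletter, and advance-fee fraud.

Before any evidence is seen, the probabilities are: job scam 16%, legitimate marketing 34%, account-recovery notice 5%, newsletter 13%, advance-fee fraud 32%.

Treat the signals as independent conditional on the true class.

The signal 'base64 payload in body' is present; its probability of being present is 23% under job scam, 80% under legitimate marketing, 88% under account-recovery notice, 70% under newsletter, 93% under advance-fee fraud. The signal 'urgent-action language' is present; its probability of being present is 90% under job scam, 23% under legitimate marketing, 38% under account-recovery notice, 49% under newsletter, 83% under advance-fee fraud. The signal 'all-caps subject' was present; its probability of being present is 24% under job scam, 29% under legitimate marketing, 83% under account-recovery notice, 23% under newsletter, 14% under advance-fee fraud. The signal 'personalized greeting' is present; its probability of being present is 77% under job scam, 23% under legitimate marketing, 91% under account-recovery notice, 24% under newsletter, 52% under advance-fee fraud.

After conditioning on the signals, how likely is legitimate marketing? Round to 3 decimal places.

For each hypothesis, the unnormalized posterior weight is prior × product of the signal likelihoods:
  job scam: 0.16 × 0.23 × 0.90 × 0.24 × 0.77 = 0.0061206
  legitimate marketing: 0.34 × 0.80 × 0.23 × 0.29 × 0.23 = 0.0041728
  account-recovery notice: 0.05 × 0.88 × 0.38 × 0.83 × 0.91 = 0.012629
  newsletter: 0.13 × 0.70 × 0.49 × 0.23 × 0.24 = 0.0024614
  advance-fee fraud: 0.32 × 0.93 × 0.83 × 0.14 × 0.52 = 0.017982
Normalizing constant Z = 0.0061206 + 0.0041728 + 0.012629 + 0.0024614 + 0.017982 = 0.043365.
P(legitimate marketing | evidence) = 0.0041728 / 0.043365 ≈ 0.096.

0.096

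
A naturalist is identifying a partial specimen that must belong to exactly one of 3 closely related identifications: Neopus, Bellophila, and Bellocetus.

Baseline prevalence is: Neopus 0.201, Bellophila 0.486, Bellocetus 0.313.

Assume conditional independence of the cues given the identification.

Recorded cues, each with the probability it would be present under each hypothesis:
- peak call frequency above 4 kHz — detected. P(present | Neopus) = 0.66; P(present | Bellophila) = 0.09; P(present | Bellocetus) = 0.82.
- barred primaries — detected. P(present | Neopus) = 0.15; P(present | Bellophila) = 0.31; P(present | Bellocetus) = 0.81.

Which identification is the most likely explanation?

Multiply each prior by the joint likelihood of the cue pattern:
  Neopus: 0.201 × 0.66 × 0.15 = 0.019899
  Bellophila: 0.486 × 0.09 × 0.31 = 0.013559
  Bellocetus: 0.313 × 0.82 × 0.81 = 0.20789
The unnormalized weights sum to 0.24135.
P(Neopus | evidence) ≈ 0.019899 / 0.24135 ≈ 0.082
P(Bellophila | evidence) ≈ 0.013559 / 0.24135 ≈ 0.056
P(Bellocetus | evidence) ≈ 0.20789 / 0.24135 ≈ 0.861
The largest is 0.861, so Bellocetus is most probable.

Bellocetus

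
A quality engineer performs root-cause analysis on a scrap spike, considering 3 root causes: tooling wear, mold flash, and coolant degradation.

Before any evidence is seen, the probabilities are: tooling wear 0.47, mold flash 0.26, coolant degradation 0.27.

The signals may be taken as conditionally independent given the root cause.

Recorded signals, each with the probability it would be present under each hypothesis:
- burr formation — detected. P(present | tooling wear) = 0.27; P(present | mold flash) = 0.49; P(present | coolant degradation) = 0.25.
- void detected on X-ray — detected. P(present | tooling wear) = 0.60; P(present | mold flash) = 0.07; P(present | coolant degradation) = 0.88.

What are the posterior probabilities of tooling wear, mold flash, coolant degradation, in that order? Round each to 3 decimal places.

0.527, 0.062, 0.411

For each hypothesis, the unnormalized posterior weight is prior × product of the signal likelihoods:
  tooling wear: 0.47 × 0.27 × 0.60 = 0.07614
  mold flash: 0.26 × 0.49 × 0.07 = 0.008918
  coolant degradation: 0.27 × 0.25 × 0.88 = 0.0594
The unnormalized weights sum to 0.14446.
P(tooling wear | evidence) = 0.07614 / 0.14446 ≈ 0.527
P(mold flash | evidence) = 0.008918 / 0.14446 ≈ 0.062
P(coolant degradation | evidence) = 0.0594 / 0.14446 ≈ 0.411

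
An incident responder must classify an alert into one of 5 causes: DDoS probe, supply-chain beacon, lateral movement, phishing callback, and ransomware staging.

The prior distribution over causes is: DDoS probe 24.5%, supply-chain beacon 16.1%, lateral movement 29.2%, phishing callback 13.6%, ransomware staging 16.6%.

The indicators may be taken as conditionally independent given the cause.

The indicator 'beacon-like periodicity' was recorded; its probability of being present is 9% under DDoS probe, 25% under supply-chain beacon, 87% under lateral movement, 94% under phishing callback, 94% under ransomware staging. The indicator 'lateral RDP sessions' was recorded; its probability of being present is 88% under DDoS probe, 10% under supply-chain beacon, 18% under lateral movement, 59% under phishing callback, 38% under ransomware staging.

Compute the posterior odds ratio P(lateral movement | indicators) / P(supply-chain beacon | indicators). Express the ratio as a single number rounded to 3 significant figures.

Posterior odds equal prior odds times the likelihood ratio; only the two competing hypotheses matter.
  lateral movement: 0.292 × 0.87 × 0.18 = 0.045727
  supply-chain beacon: 0.161 × 0.25 × 0.10 = 0.004025
Odds(lateral movement : supply-chain beacon) = 0.045727 / 0.004025 ≈ 11.4.

11.4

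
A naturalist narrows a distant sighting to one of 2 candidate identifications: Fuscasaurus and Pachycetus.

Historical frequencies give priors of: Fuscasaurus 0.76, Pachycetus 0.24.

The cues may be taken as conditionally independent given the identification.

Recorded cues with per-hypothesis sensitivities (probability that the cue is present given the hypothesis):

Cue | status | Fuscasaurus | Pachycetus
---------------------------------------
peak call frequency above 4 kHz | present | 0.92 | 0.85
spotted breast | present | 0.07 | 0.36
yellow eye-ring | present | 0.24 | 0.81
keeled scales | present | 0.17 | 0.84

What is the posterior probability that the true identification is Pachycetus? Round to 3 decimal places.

0.962

For each hypothesis, the unnormalized posterior weight is prior × product of the cue likelihoods:
  Fuscasaurus: 0.76 × 0.92 × 0.07 × 0.24 × 0.17 = 0.0019969
  Pachycetus: 0.24 × 0.85 × 0.36 × 0.81 × 0.84 = 0.049969
Normalizing constant Z = 0.0019969 + 0.049969 = 0.051965.
P(Pachycetus | evidence) = 0.049969 / 0.051965 ≈ 0.962.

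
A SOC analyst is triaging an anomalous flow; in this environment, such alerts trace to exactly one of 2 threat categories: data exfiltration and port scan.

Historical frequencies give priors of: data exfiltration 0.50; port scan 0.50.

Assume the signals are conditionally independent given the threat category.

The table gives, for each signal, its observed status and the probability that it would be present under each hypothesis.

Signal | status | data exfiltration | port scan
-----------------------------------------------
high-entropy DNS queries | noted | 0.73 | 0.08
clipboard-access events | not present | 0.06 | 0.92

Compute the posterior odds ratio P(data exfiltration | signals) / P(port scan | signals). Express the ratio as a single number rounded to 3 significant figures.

The normalizing constant cancels in an odds ratio, so compute prior × likelihood for the two hypotheses only (using 1 − P(present | H) for each absent signal):
  data exfiltration: 0.50 × 0.73 × (1 − 0.06) = 0.3431
  port scan: 0.50 × 0.08 × (1 − 0.92) = 0.0032
Posterior odds = 0.3431 / 0.0032 ≈ 107.

107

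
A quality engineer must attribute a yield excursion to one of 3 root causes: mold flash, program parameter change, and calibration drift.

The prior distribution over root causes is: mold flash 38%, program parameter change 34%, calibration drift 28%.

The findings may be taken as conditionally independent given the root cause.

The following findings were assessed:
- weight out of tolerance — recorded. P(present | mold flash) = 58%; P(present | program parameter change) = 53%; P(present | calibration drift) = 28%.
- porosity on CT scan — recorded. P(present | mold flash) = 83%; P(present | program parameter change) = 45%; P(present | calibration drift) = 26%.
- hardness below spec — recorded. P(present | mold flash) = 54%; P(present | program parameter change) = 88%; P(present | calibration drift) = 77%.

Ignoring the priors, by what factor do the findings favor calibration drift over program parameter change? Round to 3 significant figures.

0.267

Joint likelihood of the evidence pattern under each hypothesis:
  calibration drift: 0.28 × 0.26 × 0.77 = 0.056056
  program parameter change: 0.53 × 0.45 × 0.88 = 0.20988
Bayes factor = 0.056056 / 0.20988 ≈ 0.267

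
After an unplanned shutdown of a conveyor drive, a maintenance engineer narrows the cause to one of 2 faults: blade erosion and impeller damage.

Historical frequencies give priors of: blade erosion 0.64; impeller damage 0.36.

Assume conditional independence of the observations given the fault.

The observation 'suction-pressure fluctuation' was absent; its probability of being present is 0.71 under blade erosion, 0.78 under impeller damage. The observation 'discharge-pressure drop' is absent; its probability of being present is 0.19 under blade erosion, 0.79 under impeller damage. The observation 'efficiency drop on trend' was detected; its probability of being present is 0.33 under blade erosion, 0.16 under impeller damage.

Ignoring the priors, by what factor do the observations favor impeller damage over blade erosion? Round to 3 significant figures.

0.0954

Joint likelihood of the evidence pattern under each hypothesis (using 1 − P(present | H) for each absent observation):
  impeller damage: (1 − 0.78) × (1 − 0.79) × 0.16 = 0.007392
  blade erosion: (1 − 0.71) × (1 − 0.19) × 0.33 = 0.077517
Bayes factor = 0.007392 / 0.077517 ≈ 0.0954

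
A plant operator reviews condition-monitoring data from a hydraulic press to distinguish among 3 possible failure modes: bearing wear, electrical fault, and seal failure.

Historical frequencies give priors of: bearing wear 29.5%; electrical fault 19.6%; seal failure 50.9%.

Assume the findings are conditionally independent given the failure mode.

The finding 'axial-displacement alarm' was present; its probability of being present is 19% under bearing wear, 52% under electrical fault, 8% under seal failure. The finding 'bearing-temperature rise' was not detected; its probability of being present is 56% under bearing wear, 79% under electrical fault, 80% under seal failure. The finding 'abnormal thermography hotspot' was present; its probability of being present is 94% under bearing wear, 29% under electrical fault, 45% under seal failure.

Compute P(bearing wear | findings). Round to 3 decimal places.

0.701

For each hypothesis, the unnormalized posterior weight is prior × product of the finding likelihoods (using 1 − P(present | H) for each absent finding):
  bearing wear: 0.295 × 0.19 × (1 − 0.56) × 0.94 = 0.023182
  electrical fault: 0.196 × 0.52 × (1 − 0.79) × 0.29 = 0.0062069
  seal failure: 0.509 × 0.08 × (1 − 0.80) × 0.45 = 0.0036648
Normalizing constant Z = 0.023182 + 0.0062069 + 0.0036648 = 0.033054.
P(bearing wear | evidence) = 0.023182 / 0.033054 ≈ 0.701.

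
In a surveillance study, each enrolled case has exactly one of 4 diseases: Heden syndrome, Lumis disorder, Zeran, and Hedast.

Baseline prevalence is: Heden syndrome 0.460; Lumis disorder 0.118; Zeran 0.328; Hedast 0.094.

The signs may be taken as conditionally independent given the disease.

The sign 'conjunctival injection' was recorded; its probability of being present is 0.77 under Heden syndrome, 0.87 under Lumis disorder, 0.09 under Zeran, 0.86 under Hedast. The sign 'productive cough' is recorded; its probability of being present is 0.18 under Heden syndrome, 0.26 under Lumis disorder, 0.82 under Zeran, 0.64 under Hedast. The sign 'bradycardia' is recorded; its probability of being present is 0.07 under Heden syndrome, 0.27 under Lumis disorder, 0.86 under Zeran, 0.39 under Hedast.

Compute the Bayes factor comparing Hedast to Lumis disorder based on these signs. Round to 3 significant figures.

3.51

Joint likelihood of the sign pattern under each hypothesis:
  Hedast: 0.86 × 0.64 × 0.39 = 0.21466
  Lumis disorder: 0.87 × 0.26 × 0.27 = 0.061074
Bayes factor = 0.21466 / 0.061074 ≈ 3.51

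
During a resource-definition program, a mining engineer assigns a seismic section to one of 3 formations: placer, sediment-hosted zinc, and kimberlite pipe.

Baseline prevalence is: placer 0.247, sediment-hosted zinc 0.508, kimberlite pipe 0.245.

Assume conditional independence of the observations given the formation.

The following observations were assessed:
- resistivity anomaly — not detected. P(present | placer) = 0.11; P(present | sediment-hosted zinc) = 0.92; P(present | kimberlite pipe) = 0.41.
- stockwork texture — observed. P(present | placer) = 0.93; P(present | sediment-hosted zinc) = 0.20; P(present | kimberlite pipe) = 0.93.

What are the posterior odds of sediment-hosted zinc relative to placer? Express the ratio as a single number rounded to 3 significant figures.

Posterior odds equal prior odds times the likelihood ratio; only the two competing hypotheses matter (using 1 − P(present | H) for each absent observation).
  sediment-hosted zinc: 0.508 × (1 − 0.92) × 0.20 = 0.008128
  placer: 0.247 × (1 − 0.11) × 0.93 = 0.20444
Posterior odds = 0.008128 / 0.20444 ≈ 0.0398.

0.0398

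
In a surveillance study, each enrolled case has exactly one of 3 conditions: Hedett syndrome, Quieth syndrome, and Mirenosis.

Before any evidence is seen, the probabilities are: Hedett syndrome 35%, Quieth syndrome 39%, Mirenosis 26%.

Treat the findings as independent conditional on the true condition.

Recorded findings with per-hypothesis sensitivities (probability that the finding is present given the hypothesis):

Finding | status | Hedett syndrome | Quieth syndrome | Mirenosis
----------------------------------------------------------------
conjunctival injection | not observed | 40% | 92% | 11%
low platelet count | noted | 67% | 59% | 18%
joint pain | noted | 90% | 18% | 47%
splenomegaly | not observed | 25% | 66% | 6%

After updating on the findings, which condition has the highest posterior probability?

Multiply each prior by the joint likelihood of the evidence pattern (using 1 − P(present | H) for each absent finding):
  Hedett syndrome: 0.35 × (1 − 0.40) × 0.67 × 0.90 × (1 − 0.25) = 0.094972
  Quieth syndrome: 0.39 × (1 − 0.92) × 0.59 × 0.18 × (1 − 0.66) = 0.0011266
  Mirenosis: 0.26 × (1 − 0.11) × 0.18 × 0.47 × (1 − 0.06) = 0.018402
Normalizing constant Z = 0.094972 + 0.0011266 + 0.018402 = 0.1145.
P(Hedett syndrome | evidence) ≈ 0.094972 / 0.1145 ≈ 0.829
P(Quieth syndrome | evidence) ≈ 0.0011266 / 0.1145 ≈ 0.010
P(Mirenosis | evidence) ≈ 0.018402 / 0.1145 ≈ 0.161
The largest is 0.829, so Hedett syndrome is most probable.

Hedett syndrome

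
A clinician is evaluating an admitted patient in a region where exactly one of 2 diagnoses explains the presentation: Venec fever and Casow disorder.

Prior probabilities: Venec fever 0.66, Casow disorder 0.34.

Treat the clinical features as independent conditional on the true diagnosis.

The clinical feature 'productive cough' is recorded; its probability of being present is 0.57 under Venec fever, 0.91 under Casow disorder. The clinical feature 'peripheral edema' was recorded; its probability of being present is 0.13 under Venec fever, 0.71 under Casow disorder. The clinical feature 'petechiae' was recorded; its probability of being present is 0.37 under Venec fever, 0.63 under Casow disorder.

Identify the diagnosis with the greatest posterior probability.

Casow disorder

By Bayes' rule with conditional independence, the unnormalized weight for each hypothesis is prior × ∏ likelihoods:
  Venec fever: 0.66 × 0.57 × 0.13 × 0.37 = 0.018095
  Casow disorder: 0.34 × 0.91 × 0.71 × 0.63 = 0.13839
The unnormalized weights sum to 0.15649.
P(Venec fever | evidence) ≈ 0.018095 / 0.15649 ≈ 0.116
P(Casow disorder | evidence) ≈ 0.13839 / 0.15649 ≈ 0.884
The largest is 0.884, so Casow disorder is most probable.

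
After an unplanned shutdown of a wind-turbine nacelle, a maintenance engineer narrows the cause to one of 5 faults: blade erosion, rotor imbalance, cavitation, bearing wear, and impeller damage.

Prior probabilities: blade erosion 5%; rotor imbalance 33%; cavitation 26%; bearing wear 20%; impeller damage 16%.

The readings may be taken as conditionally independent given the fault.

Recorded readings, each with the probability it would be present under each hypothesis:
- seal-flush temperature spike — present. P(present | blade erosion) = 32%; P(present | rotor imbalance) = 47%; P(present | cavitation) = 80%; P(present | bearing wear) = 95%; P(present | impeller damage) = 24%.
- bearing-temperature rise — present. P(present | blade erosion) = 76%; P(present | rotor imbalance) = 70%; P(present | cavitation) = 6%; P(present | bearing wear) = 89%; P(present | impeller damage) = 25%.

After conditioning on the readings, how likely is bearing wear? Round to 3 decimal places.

By Bayes' rule with conditional independence, the unnormalized weight for each hypothesis is prior × ∏ likelihoods:
  blade erosion: 0.05 × 0.32 × 0.76 = 0.01216
  rotor imbalance: 0.33 × 0.47 × 0.70 = 0.10857
  cavitation: 0.26 × 0.80 × 0.06 = 0.01248
  bearing wear: 0.20 × 0.95 × 0.89 = 0.1691
  impeller damage: 0.16 × 0.24 × 0.25 = 0.0096
The unnormalized weights sum to 0.31191.
P(bearing wear | evidence) = 0.1691 / 0.31191 ≈ 0.542.

0.542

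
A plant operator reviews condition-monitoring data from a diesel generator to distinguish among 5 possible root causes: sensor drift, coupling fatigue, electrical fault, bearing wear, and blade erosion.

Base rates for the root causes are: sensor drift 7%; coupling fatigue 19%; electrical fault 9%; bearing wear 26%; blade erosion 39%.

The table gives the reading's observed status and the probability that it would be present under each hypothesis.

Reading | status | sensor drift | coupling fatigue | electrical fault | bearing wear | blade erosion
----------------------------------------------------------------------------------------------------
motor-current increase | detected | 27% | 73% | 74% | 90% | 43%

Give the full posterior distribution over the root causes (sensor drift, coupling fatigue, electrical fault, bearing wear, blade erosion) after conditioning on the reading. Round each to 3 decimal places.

0.030, 0.222, 0.106, 0.374, 0.268

Multiply each prior by the likelihood of the reading:
  sensor drift: 0.07 × 0.27 = 0.0189
  coupling fatigue: 0.19 × 0.73 = 0.1387
  electrical fault: 0.09 × 0.74 = 0.0666
  bearing wear: 0.26 × 0.90 = 0.234
  blade erosion: 0.39 × 0.43 = 0.1677
The unnormalized weights sum to 0.6259.
P(sensor drift | evidence) = 0.0189 / 0.6259 ≈ 0.030
P(coupling fatigue | evidence) = 0.1387 / 0.6259 ≈ 0.222
P(electrical fault | evidence) = 0.0666 / 0.6259 ≈ 0.106
P(bearing wear | evidence) = 0.234 / 0.6259 ≈ 0.374
P(blade erosion | evidence) = 0.1677 / 0.6259 ≈ 0.268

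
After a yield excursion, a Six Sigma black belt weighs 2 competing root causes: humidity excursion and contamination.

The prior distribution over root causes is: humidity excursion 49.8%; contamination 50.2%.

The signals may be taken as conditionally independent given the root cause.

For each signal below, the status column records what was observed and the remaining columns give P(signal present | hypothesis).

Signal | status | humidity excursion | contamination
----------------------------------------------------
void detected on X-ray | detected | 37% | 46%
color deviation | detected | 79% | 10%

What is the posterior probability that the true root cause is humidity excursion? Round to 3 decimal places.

For each hypothesis, the unnormalized posterior weight is prior × product of the signal likelihoods:
  humidity excursion: 0.498 × 0.37 × 0.79 = 0.14557
  contamination: 0.502 × 0.46 × 0.10 = 0.023092
Marginal likelihood of the evidence = 0.16866.
P(humidity excursion | evidence) = 0.14557 / 0.16866 ≈ 0.863.

0.863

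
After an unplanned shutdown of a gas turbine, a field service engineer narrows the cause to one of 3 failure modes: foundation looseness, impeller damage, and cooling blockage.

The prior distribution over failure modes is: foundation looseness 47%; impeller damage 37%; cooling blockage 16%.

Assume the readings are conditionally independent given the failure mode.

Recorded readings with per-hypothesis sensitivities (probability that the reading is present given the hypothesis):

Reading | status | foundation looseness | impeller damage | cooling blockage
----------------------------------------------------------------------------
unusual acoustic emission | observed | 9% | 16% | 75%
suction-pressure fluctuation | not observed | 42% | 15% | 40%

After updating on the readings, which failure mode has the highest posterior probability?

cooling blockage

For each hypothesis, the unnormalized posterior weight is prior × product of the reading likelihoods (using 1 − P(present | H) for each absent reading):
  foundation looseness: 0.47 × 0.09 × (1 − 0.42) = 0.024534
  impeller damage: 0.37 × 0.16 × (1 − 0.15) = 0.05032
  cooling blockage: 0.16 × 0.75 × (1 − 0.40) = 0.072
The unnormalized weights sum to 0.14685.
P(foundation looseness | evidence) ≈ 0.024534 / 0.14685 ≈ 0.167
P(impeller damage | evidence) ≈ 0.05032 / 0.14685 ≈ 0.343
P(cooling blockage | evidence) ≈ 0.072 / 0.14685 ≈ 0.490
The largest is 0.490, so cooling blockage is most probable.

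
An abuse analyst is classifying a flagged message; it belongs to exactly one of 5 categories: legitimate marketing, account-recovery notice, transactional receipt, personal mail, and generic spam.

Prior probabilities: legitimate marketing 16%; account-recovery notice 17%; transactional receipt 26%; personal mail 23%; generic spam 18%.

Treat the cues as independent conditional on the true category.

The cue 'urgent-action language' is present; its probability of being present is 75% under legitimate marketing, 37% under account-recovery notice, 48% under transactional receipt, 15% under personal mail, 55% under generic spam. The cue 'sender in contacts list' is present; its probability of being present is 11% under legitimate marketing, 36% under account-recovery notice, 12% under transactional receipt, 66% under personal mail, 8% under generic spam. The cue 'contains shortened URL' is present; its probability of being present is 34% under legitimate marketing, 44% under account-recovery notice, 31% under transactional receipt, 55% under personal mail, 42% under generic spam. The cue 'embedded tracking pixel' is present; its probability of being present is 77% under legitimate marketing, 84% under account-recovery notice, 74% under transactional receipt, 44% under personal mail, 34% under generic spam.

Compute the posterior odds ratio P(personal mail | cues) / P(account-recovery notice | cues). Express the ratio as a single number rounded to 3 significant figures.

0.658

The normalizing constant cancels in an odds ratio, so compute prior × likelihood for the two hypotheses only:
  personal mail: 0.23 × 0.15 × 0.66 × 0.55 × 0.44 = 0.0055103
  account-recovery notice: 0.17 × 0.37 × 0.36 × 0.44 × 0.84 = 0.0083692
Posterior odds = 0.0055103 / 0.0083692 ≈ 0.658.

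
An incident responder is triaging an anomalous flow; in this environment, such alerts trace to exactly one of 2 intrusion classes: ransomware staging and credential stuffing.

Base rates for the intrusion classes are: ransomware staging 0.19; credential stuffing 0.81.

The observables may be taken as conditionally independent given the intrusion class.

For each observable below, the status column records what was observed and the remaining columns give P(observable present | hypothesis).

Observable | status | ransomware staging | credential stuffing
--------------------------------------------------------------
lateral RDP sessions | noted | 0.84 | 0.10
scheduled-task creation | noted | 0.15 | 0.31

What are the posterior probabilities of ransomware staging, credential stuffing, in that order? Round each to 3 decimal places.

0.488, 0.512

By Bayes' rule with conditional independence, the unnormalized weight for each hypothesis is prior × ∏ likelihoods:
  ransomware staging: 0.19 × 0.84 × 0.15 = 0.02394
  credential stuffing: 0.81 × 0.10 × 0.31 = 0.02511
Marginal likelihood of the evidence = 0.04905.
P(ransomware staging | evidence) = 0.02394 / 0.04905 ≈ 0.488
P(credential stuffing | evidence) = 0.02511 / 0.04905 ≈ 0.512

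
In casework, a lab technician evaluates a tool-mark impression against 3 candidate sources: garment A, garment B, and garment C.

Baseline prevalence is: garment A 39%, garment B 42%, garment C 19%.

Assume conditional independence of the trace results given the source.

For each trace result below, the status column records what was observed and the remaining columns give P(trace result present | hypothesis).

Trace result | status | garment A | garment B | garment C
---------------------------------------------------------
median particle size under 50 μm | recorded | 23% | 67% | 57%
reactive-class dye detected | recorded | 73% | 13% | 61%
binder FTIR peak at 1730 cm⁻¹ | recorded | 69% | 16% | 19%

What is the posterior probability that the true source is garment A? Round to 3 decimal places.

By Bayes' rule with conditional independence, the unnormalized weight for each hypothesis is prior × ∏ likelihoods:
  garment A: 0.39 × 0.23 × 0.73 × 0.69 = 0.045182
  garment B: 0.42 × 0.67 × 0.13 × 0.16 = 0.0058531
  garment C: 0.19 × 0.57 × 0.61 × 0.19 = 0.012552
Normalizing constant Z = 0.045182 + 0.0058531 + 0.012552 = 0.063587.
P(garment A | evidence) = 0.045182 / 0.063587 ≈ 0.711.

0.711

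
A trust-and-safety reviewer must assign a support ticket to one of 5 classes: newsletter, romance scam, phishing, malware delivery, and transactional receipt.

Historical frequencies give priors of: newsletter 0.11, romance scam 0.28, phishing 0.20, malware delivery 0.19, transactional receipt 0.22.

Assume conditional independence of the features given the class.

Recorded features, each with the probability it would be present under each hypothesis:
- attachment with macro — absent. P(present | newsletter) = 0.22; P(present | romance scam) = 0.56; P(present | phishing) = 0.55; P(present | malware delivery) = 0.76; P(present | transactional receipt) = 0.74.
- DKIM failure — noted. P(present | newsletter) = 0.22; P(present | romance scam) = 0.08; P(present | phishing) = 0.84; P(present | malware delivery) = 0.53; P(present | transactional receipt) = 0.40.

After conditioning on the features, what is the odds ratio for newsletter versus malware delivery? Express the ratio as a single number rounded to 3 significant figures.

The normalizing constant cancels in an odds ratio, so compute prior × likelihood for the two hypotheses only (using 1 − P(present | H) for each absent feature):
  newsletter: 0.11 × (1 − 0.22) × 0.22 = 0.018876
  malware delivery: 0.19 × (1 − 0.76) × 0.53 = 0.024168
Posterior odds = 0.018876 / 0.024168 ≈ 0.781.

0.781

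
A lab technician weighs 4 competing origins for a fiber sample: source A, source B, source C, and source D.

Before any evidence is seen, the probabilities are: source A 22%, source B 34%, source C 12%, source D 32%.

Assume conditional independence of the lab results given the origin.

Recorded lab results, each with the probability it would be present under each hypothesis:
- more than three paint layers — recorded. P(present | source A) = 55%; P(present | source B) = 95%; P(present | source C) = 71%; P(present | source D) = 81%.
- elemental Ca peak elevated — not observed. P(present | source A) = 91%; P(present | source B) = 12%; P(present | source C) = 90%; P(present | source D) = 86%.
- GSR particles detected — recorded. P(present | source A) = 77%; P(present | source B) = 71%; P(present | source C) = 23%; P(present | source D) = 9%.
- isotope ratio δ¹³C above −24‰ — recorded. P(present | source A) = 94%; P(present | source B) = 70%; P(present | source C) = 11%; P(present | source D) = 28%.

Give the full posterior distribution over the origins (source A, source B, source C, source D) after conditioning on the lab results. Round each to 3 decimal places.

0.052, 0.940, 0.001, 0.006

By Bayes' rule with conditional independence, the unnormalized weight for each hypothesis is prior × ∏ likelihoods (using 1 − P(present | H) for each absent lab result):
  source A: 0.22 × 0.55 × (1 − 0.91) × 0.77 × 0.94 = 0.0078822
  source B: 0.34 × 0.95 × (1 − 0.12) × 0.71 × 0.70 = 0.14127
  source C: 0.12 × 0.71 × (1 − 0.90) × 0.23 × 0.11 = 0.00021556
  source D: 0.32 × 0.81 × (1 − 0.86) × 0.09 × 0.28 = 0.00091446
The unnormalized weights sum to 0.15028.
P(source A | evidence) = 0.0078822 / 0.15028 ≈ 0.052
P(source B | evidence) = 0.14127 / 0.15028 ≈ 0.940
P(source C | evidence) = 0.00021556 / 0.15028 ≈ 0.001
P(source D | evidence) = 0.00091446 / 0.15028 ≈ 0.006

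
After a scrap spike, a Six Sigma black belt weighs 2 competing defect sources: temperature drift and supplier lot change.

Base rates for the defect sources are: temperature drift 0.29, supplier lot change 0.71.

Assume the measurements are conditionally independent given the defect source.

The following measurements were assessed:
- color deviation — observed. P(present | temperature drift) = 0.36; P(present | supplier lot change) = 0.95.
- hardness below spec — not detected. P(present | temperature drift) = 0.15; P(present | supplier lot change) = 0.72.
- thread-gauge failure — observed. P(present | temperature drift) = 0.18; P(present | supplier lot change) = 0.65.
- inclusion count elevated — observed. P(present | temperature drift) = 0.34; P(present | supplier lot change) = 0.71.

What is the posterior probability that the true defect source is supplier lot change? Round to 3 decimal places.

0.941

For each hypothesis, the unnormalized posterior weight is prior × product of the measurement likelihoods (using 1 − P(present | H) for each absent measurement):
  temperature drift: 0.29 × 0.36 × (1 − 0.15) × 0.18 × 0.34 = 0.0054309
  supplier lot change: 0.71 × 0.95 × (1 − 0.72) × 0.65 × 0.71 = 0.087159
The unnormalized weights sum to 0.09259.
P(supplier lot change | evidence) = 0.087159 / 0.09259 ≈ 0.941.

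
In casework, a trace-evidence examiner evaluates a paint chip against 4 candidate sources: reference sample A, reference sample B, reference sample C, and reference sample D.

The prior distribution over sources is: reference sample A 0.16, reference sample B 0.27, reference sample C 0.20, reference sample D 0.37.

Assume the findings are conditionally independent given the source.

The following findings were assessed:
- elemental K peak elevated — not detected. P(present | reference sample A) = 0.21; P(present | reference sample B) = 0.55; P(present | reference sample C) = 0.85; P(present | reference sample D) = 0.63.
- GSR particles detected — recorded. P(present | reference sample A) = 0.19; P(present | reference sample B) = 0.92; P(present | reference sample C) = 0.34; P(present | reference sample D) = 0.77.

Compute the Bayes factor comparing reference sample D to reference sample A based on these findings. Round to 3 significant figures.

1.90

The Bayes factor is the ratio of the joint likelihoods of the evidence pattern under the two hypotheses (using 1 − P(present | H) for each absent finding).
  reference sample D: (1 − 0.63) × 0.77 = 0.2849
  reference sample A: (1 − 0.21) × 0.19 = 0.1501
Bayes factor = 0.2849 / 0.1501 ≈ 1.90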